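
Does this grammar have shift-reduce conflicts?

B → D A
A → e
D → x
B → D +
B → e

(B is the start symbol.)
A shift-reduce conflict occurs when an LR(0) state has both:
  - a complete (reduce) item [A → α .] (dot at the end), and
  - a shift item [B → β . c γ] (dot before a terminal).

Augment with B' → B and build the canonical LR(0) collection (I0 = CLOSURE({[B' → . B]}), then GOTO on every symbol after a dot until no new states appear). It has 8 states:
  I0: { [B → . D +], [B → . D A], [B → . e], [B' → . B], [D → . x] }  — shift
  I1: { [B' → B .] }  — accept
  I2: { [A → . e], [B → D . +], [B → D . A] }  — shift
  I3: { [B → e .] }  — reduce
  I4: { [D → x .] }  — reduce
  I5: { [B → D + .] }  — reduce
  I6: { [B → D A .] }  — reduce
  I7: { [A → e .] }  — reduce

No state contains both a complete item and a shift item.

Answer: No shift-reduce conflicts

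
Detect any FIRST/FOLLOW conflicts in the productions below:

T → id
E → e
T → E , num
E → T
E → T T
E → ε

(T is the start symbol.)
Nullable non-terminals: E.
FIRST sets used below: FIRST(T) = { ',', 'e', 'id' }

E: nullable alternative(s) E → ε; FOLLOW(E) = { ',' }
  E → e: FIRST \ {ε} = { 'e' } — disjoint from FOLLOW(E)
  E → T: FIRST \ {ε} = { ',', 'e', 'id' } — overlaps FOLLOW(E) on { ',' }: CONFLICT
  E → T T: FIRST \ {ε} = { ',', 'e', 'id' } — overlaps FOLLOW(E) on { ',' }: CONFLICT
  E → ε: FIRST \ {ε} = { } — this is the only nullable alternative, skip

T has no nullable alternative, so no FIRST/FOLLOW check is needed there.

So the grammar has 2 FIRST/FOLLOW conflicts (marked CONFLICT above).

Answer: Yes. E → T with FOLLOW(E) on { ',' }; E → T T with FOLLOW(E) on { ',' }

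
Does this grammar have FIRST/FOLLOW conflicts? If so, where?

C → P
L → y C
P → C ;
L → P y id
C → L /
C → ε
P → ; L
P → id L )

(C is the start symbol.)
A FIRST/FOLLOW conflict occurs when a non-terminal N has a nullable alternative N → β (β ⇒* ε) and another alternative N → α with FIRST(α) ∩ FOLLOW(N) ≠ ∅: on such a lookahead the parser cannot decide between expanding α and letting N vanish via β.

Nullable non-terminals: C.
FIRST sets used below: FIRST(P) = { ';', 'id', 'y' }, FIRST(L) = { ';', 'id', 'y' }

C: nullable alternative(s) C → ε; FOLLOW(C) = { $, ')', '/', ';', 'y' }
  C → P: FIRST \ {ε} = { ';', 'id', 'y' } — overlaps FOLLOW(C) on { ';', 'y' }: CONFLICT
  C → L /: FIRST \ {ε} = { ';', 'id', 'y' } — overlaps FOLLOW(C) on { ';', 'y' }: CONFLICT
  C → ε: FIRST \ {ε} = { } — this is the only nullable alternative, skip

L, P have no nullable alternative, so no FIRST/FOLLOW check is needed there.

So the grammar has 2 FIRST/FOLLOW conflicts (marked CONFLICT above).

Answer: Yes. C → P with FOLLOW(C) on { ';', 'y' }; C → L '/' with FOLLOW(C) on { ';', 'y' }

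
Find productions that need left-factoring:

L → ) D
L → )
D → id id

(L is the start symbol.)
Yes, L has productions with common prefix ')'

Left-factoring is needed when two productions for the same non-terminal
share a common prefix on the right-hand side.

Productions for L:
  L → ) D
  L → )

Found common prefix ')' in productions for L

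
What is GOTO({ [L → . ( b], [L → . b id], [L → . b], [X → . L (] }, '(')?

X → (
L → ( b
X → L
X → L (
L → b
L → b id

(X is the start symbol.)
GOTO(I, '(') = CLOSURE({ [A → αX.β] : [A → α.Xβ] ∈ I, X = '(' })

Items with dot before '(', with the dot advanced:
  [L → . ( b] → [L → ( . b]
Closure adds nothing (no advanced item has the dot before a non-terminal).

GOTO = { [L → ( . b] }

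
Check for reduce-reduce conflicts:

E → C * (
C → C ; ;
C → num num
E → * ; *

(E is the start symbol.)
Augment with E' → E and build the canonical LR(0) collection (I0 = CLOSURE({[E' → . E]}), then GOTO on every symbol after a dot until no new states appear). It has 12 states:
  I0: { [C → . C ; ;], [C → . num num], [E → . * ; *], [E → . C * (], [E' → . E] }  — shift
  I1: { [E → * . ; *] }  — shift
  I2: { [C → C . ; ;], [E → C . * (] }  — shift
  I3: { [E' → E .] }  — accept
  I4: { [C → num . num] }  — shift
  I5: { [C → num num .] }  — reduce
  I6: { [E → C * . (] }  — shift
  I7: { [C → C ; . ;] }  — shift
  I8: { [C → C ; ; .] }  — reduce
  I9: { [E → C * ( .] }  — reduce
  I10: { [E → * ; . *] }  — shift
  I11: { [E → * ; * .] }  — reduce

No state contains more than one complete item.

Answer: No reduce-reduce conflicts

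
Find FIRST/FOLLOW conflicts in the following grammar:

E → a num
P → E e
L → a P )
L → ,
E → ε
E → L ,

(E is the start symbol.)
Nullable non-terminals: E.
FIRST sets used below: FIRST(L) = { ',', 'a' }

E: nullable alternative(s) E → ε; FOLLOW(E) = { $, 'e' }
  E → a num: FIRST \ {ε} = { 'a' } — disjoint from FOLLOW(E)
  E → ε: FIRST \ {ε} = { } — this is the only nullable alternative, skip
  E → L ,: FIRST \ {ε} = { ',', 'a' } — disjoint from FOLLOW(E)

L, P have no nullable alternative, so no FIRST/FOLLOW check is needed there.

No FIRST/FOLLOW conflicts found.

Answer: No FIRST/FOLLOW conflicts.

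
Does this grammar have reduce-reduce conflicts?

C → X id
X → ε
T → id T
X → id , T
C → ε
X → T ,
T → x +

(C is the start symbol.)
A reduce-reduce conflict occurs when an LR(0) state has two complete items [A → α .] and [B → β .] — both call for a reduction, and with no lookahead the parser cannot choose between them.

Augment with C' → C and build the canonical LR(0) collection (I0 = CLOSURE({[C' → . C]}), then GOTO on every symbol after a dot until no new states appear). It has 13 states:
  I0: { [C → . X id], [C → .], [C' → . C], [T → . id T], [T → . x +], [X → . T ,], [X → . id , T], [X → .] }  — shift, 2 reduces
  I1: { [C' → C .] }  — accept
  I2: { [X → T . ,] }  — shift
  I3: { [C → X . id] }  — shift
  I4: { [T → . id T], [T → . x +], [T → id . T], [X → id . , T] }  — shift
  I5: { [T → x . +] }  — shift
  I6: { [T → x + .] }  — reduce
  I7: { [T → . id T], [T → . x +], [X → id , . T] }  — shift
  I8: { [T → id T .] }  — reduce
  I9: { [T → . id T], [T → . x +], [T → id . T] }  — shift
  I10: { [X → id , T .] }  — reduce
  I11: { [C → X id .] }  — reduce
  I12: { [X → T , .] }  — reduce

I0 contains complete items [C → .], [X → .] — reduce-reduce conflict.

Answer: Yes — I0: [C → .] vs [X → .]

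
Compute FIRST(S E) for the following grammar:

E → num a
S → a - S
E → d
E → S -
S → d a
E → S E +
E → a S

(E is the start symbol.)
{ 'a', 'd' }

FIRST sets of the non-terminals involved (from the grammar, by fixed-point iteration):
  FIRST(S) = { 'a', 'd' }

To compute FIRST(S E), process the symbols left to right:
Symbol S is a non-terminal. Add FIRST(S) \ {ε} = { 'a', 'd' }
S is not nullable (ε ∉ FIRST(S)), so stop here.
FIRST(S E) = { 'a', 'd' }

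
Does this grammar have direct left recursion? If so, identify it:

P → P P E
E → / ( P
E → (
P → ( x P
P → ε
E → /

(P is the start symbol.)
P → P P E: LEFT RECURSIVE (starts with P)
E → / ( P: starts with '/'
E → (: starts with '('
P → ( x P: starts with '('
P → ε: starts with ε
E → /: starts with '/'

The grammar has direct left recursion on: P.

Answer: Yes, P is left-recursive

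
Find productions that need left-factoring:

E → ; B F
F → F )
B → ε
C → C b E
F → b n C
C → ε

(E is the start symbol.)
Left-factoring is needed when two productions for the same non-terminal
share a common prefix on the right-hand side.

Productions for F:
  F → F )
  F → b n C
Productions for C:
  C → C b E
  C → ε

No common prefixes found.

Answer: No, left-factoring is not needed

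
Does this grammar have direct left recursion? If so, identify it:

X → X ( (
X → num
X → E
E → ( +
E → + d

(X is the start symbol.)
Yes, X is left-recursive

Direct left recursion occurs when N → N α for some non-terminal N (the right-hand side begins with the left-hand side itself).

X → X ( (: LEFT RECURSIVE (starts with X)
X → num: starts with num
X → E: starts with E
E → ( +: starts with '('
E → + d: starts with '+'

The grammar has direct left recursion on: X.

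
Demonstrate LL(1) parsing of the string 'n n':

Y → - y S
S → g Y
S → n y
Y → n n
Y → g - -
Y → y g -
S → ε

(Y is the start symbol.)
Stack is shown with the top on the left.

Stack  Input  Action
--------------------
Y $    n n $  output Y → n n
n n $  n n $  match 'n'
n $    n $    match 'n'
$      $      accept

The string is accepted.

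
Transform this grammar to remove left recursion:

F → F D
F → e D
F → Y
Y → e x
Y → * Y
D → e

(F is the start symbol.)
F is directly left-recursive. The standard transformation for
  A → A α₁ | ... | A α_m | β₁ | ... | β_n
is
  A  → β₁ A' | ... | β_n A'
  A' → α₁ A' | ... | α_m A' | ε

F → e D becomes F → e D F'
F → Y becomes F → Y F'
F → F D becomes F' → D F'
Add F' → ε

Productions for other non-terminals are unchanged:
  Y → e x
  Y → * Y
  D → e

Resulting grammar:
F → e D F'
F → Y F'
F' → D F'
F' → ε
Y → e x
Y → * Y
D → e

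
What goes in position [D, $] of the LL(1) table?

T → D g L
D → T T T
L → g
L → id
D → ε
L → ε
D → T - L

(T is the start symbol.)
To find M[D, $], we find productions for D where $ is in the predict set (PREDICT(N → α) = (FIRST(α) \ {ε}) ∪ (FOLLOW(N) if α ⇒* ε)).

Relevant sets:
  FIRST(T) = { 'g' }
  FOLLOW(D) = { 'g' }

D → T T T: PREDICT = { 'g' }
D → ε: PREDICT = { 'g' }
D → T - L: PREDICT = { 'g' }

M[D, $] is empty (no production applies)

Answer: Empty (error entry)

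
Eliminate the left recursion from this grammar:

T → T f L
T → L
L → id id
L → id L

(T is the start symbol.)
T is directly left-recursive. The standard transformation for
  A → A α₁ | ... | A α_m | β₁ | ... | β_n
is
  A  → β₁ A' | ... | β_n A'
  A' → α₁ A' | ... | α_m A' | ε

T → L becomes T → L T'
T → T f L becomes T' → f L T'
Add T' → ε

Productions for other non-terminals are unchanged:
  L → id id
  L → id L

Resulting grammar:
T → L T'
T' → f L T'
T' → ε
L → id id
L → id L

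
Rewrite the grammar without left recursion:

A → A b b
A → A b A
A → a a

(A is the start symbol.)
A → a a A'
A' → b b A'
A' → b A A'
A' → ε

A is directly left-recursive. The standard transformation for
  A → A α₁ | ... | A α_m | β₁ | ... | β_n
is
  A  → β₁ A' | ... | β_n A'
  A' → α₁ A' | ... | α_m A' | ε

A → a a becomes A → a a A'
A → A b b becomes A' → b b A'
A → A b A becomes A' → b A A'
Add A' → ε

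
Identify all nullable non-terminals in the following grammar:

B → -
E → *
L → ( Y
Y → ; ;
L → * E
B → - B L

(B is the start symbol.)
None

A non-terminal is nullable if it can derive ε (the empty string): either it has an ε-production, or it has a production whose right-hand side consists entirely of nullable non-terminals.

There are no ε-productions, so no non-terminal can derive ε.
No non-terminals are nullable.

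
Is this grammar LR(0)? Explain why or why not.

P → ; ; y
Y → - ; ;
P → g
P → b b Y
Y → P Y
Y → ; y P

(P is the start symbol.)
A grammar is LR(0) if no state in the canonical LR(0) collection has:
  - both a shift item (dot before a terminal) and a complete item (shift-reduce conflict), or
  - two or more complete items (reduce-reduce conflict; the accept item [P' → P .] counts as a complete item here).

Augment with P' → P and build the canonical LR(0) collection (I0 = CLOSURE({[P' → . P]}), then GOTO on every symbol after a dot until no new states appear). It has 17 states:
  I0: { [P → . ; ; y], [P → . b b Y], [P → . g], [P' → . P] }  — shift
  I1: { [P → ; . ; y] }  — shift
  I2: { [P' → P .] }  — accept
  I3: { [P → b . b Y] }  — shift
  I4: { [P → g .] }  — reduce
  I5: { [P → . ; ; y], [P → . b b Y], [P → . g], [P → b b . Y], [Y → . - ; ;], [Y → . ; y P], [Y → . P Y] }  — shift
  I6: { [Y → - . ; ;] }  — shift
  I7: { [P → ; . ; y], [Y → ; . y P] }  — shift
  I8: { [P → . ; ; y], [P → . b b Y], [P → . g], [Y → . - ; ;], [Y → . ; y P], [Y → . P Y], [Y → P . Y] }  — shift
  I9: { [P → b b Y .] }  — reduce
  I10: { [Y → P Y .] }  — reduce
  I11: { [P → ; ; . y] }  — shift
  I12: { [P → . ; ; y], [P → . b b Y], [P → . g], [Y → ; y . P] }  — shift
  I13: { [Y → ; y P .] }  — reduce
  I14: { [P → ; ; y .] }  — reduce
  I15: { [Y → - ; . ;] }  — shift
  I16: { [Y → - ; ; .] }  — reduce

Every state is either a pure shift/goto state or contains exactly one complete item and nothing to shift — no conflicts. The grammar is LR(0).

Answer: Yes, the grammar is LR(0)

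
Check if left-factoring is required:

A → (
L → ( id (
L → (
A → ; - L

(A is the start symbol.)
Yes, L has productions with common prefix '('

Left-factoring is needed when two productions for the same non-terminal
share a common prefix on the right-hand side.

Productions for A:
  A → (
  A → ; - L
Productions for L:
  L → ( id (
  L → (

Found common prefix '(' in productions for L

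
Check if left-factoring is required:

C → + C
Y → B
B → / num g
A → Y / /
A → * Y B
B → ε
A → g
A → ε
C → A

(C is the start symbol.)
No, left-factoring is not needed

Left-factoring is needed when two productions for the same non-terminal
share a common prefix on the right-hand side.

Productions for C:
  C → + C
  C → A
Productions for B:
  B → / num g
  B → ε
Productions for A:
  A → Y / /
  A → * Y B
  A → g
  A → ε

No common prefixes found.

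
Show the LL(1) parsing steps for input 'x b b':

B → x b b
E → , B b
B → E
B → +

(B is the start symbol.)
LL(1) parsing maintains a stack (initially the start symbol over $) and the input. At each step: if the stack top is a terminal, match it against the current input token; if it is a non-terminal N, replace it with the RHS of M[N, lookahead] (the unique production whose predict set contains the lookahead).

Stack is shown with the top on the left.

Stack    Input    Action
------------------------
B $      x b b $  output B → x b b
x b b $  x b b $  match 'x'
b b $    b b $    match 'b'
b $      b $      match 'b'
$        $        accept

The string is accepted.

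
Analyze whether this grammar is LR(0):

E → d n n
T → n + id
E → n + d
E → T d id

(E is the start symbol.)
A grammar is LR(0) if no state in the canonical LR(0) collection has:
  - both a shift item (dot before a terminal) and a complete item (shift-reduce conflict), or
  - two or more complete items (reduce-reduce conflict; the accept item [E' → E .] counts as a complete item here).

Augment with E' → E and build the canonical LR(0) collection (I0 = CLOSURE({[E' → . E]}), then GOTO on every symbol after a dot until no new states appear). It has 12 states:
  I0: { [E → . T d id], [E → . d n n], [E → . n + d], [E' → . E], [T → . n + id] }  — shift
  I1: { [E' → E .] }  — accept
  I2: { [E → T . d id] }  — shift
  I3: { [E → d . n n] }  — shift
  I4: { [E → n . + d], [T → n . + id] }  — shift
  I5: { [E → n + . d], [T → n + . id] }  — shift
  I6: { [E → n + d .] }  — reduce
  I7: { [T → n + id .] }  — reduce
  I8: { [E → d n . n] }  — shift
  I9: { [E → d n n .] }  — reduce
  I10: { [E → T d . id] }  — shift
  I11: { [E → T d id .] }  — reduce

Every state is either a pure shift/goto state or contains exactly one complete item and nothing to shift — no conflicts. The grammar is LR(0).

Answer: Yes, the grammar is LR(0)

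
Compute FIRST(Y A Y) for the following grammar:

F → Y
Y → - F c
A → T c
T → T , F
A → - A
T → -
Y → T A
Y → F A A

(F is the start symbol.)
FIRST sets of the non-terminals involved (from the grammar, by fixed-point iteration):
  FIRST(Y) = { '-' }

To compute FIRST(Y A Y), process the symbols left to right:
Symbol Y is a non-terminal. Add FIRST(Y) \ {ε} = { '-' }
Y is not nullable (ε ∉ FIRST(Y)), so stop here.
FIRST(Y A Y) = { '-' }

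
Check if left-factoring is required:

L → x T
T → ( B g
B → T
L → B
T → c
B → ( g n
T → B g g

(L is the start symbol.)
No, left-factoring is not needed

Left-factoring is needed when two productions for the same non-terminal
share a common prefix on the right-hand side.

Productions for L:
  L → x T
  L → B
Productions for T:
  T → ( B g
  T → c
  T → B g g
Productions for B:
  B → T
  B → ( g n

No common prefixes found.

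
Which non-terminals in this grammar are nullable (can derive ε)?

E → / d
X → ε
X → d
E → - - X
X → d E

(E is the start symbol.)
A non-terminal is nullable if it can derive ε (the empty string): either it has an ε-production, or it has a production whose right-hand side consists entirely of nullable non-terminals.

ε-productions: X → ε
So X is immediately nullable.
No further non-terminal can be added: every production for the remaining non-terminals contains a terminal or a non-nullable non-terminal.
Nullable = { 'X' }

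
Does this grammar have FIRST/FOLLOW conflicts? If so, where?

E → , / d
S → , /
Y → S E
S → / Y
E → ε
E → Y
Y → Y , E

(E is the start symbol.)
Yes. E → ',' '/' d with FOLLOW(E) on { ',' }; E → Y with FOLLOW(E) on { ',', '/' }

A FIRST/FOLLOW conflict occurs when a non-terminal N has a nullable alternative N → β (β ⇒* ε) and another alternative N → α with FIRST(α) ∩ FOLLOW(N) ≠ ∅: on such a lookahead the parser cannot decide between expanding α and letting N vanish via β.

Nullable non-terminals: E.
FIRST sets used below: FIRST(Y) = { ',', '/' }

E: nullable alternative(s) E → ε; FOLLOW(E) = { $, ',', '/' }
  E → , / d: FIRST \ {ε} = { ',' } — overlaps FOLLOW(E) on { ',' }: CONFLICT
  E → ε: FIRST \ {ε} = { } — this is the only nullable alternative, skip
  E → Y: FIRST \ {ε} = { ',', '/' } — overlaps FOLLOW(E) on { ',', '/' }: CONFLICT

S, Y have no nullable alternative, so no FIRST/FOLLOW check is needed there.

So the grammar has 2 FIRST/FOLLOW conflicts (marked CONFLICT above).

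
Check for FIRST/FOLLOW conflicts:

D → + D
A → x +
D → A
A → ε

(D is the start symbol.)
No FIRST/FOLLOW conflicts.

Nullable non-terminals: A, D.
FIRST sets used below: FIRST(A) = { 'x', ε }

A: nullable alternative(s) A → ε; FOLLOW(A) = { $ }
  A → x +: FIRST \ {ε} = { 'x' } — disjoint from FOLLOW(A)
  A → ε: FIRST \ {ε} = { } — this is the only nullable alternative, skip

D: nullable alternative(s) D → A; FOLLOW(D) = { $ }
  D → + D: FIRST \ {ε} = { '+' } — disjoint from FOLLOW(D)
  D → A: FIRST \ {ε} = { 'x' } — this is the only nullable alternative, skip

No FIRST/FOLLOW conflicts found.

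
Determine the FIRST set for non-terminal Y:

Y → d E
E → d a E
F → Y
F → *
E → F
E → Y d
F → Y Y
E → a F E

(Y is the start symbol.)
{ 'd' }

From Y → d E:
  - d is a terminal: add 'd' and stop

Collecting: FIRST(Y) = { 'd' }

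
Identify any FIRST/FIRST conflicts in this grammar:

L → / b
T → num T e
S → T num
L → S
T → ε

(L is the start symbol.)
No FIRST/FIRST conflicts.

A FIRST/FIRST conflict occurs when two productions N → α and N → β for the same non-terminal have FIRST(α) ∩ FIRST(β) ≠ ∅ (with ε ∈ FIRST of a nullable right-hand side, so two nullable alternatives also conflict).

FIRST sets of the non-terminals at (or reachable through a nullable prefix from) the front of some alternative:
  FIRST(S) = { 'num' }

Productions for L:
  L → / b: FIRST = { '/' }
  L → S: FIRST = { 'num' }
Productions for T:
  T → num T e: FIRST = { 'num' }
  T → ε: FIRST = { ε }
S has only one production, so no FIRST/FIRST conflict is possible there.

All alternatives of each non-terminal have pairwise disjoint FIRST sets.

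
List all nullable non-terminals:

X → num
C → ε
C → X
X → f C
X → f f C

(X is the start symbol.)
ε-productions: C → ε
So C is immediately nullable.
No further non-terminal can be added: every production for the remaining non-terminals contains a terminal or a non-nullable non-terminal.
Nullable = { 'C' }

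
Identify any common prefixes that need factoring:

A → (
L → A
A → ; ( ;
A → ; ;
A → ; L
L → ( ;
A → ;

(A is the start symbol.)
Yes, A has productions with common prefix ';'

Left-factoring is needed when two productions for the same non-terminal
share a common prefix on the right-hand side.

Productions for A:
  A → (
  A → ; ( ;
  A → ; ;
  A → ; L
  A → ;
Productions for L:
  L → A
  L → ( ;

Found common prefix ';' in productions for A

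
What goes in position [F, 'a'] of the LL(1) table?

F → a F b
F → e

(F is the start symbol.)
To find M[F, 'a'], we find productions for F where 'a' is in the predict set (PREDICT(N → α) = (FIRST(α) \ {ε}) ∪ (FOLLOW(N) if α ⇒* ε)).

F → a F b: PREDICT = { 'a' }
  'a' is in predict set, so this production goes in M[F, 'a']
F → e: PREDICT = { 'e' }

M[F, 'a'] = F → a F b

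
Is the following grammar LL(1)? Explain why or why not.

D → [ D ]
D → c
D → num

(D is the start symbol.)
For D:
  PREDICT(D → '[' D ']') = { '[' }
  PREDICT(D → c) = { 'c' }
  PREDICT(D → num) = { 'num' }

All predict sets are disjoint. The grammar IS LL(1).

Answer: Yes, the grammar is LL(1).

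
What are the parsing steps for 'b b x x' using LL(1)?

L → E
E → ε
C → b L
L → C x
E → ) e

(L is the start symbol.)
LL(1) parsing maintains a stack (initially the start symbol over $) and the input. At each step: if the stack top is a terminal, match it against the current input token; if it is a non-terminal N, replace it with the RHS of M[N, lookahead] (the unique production whose predict set contains the lookahead).

Stack is shown with the top on the left.

Stack      Input      Action
----------------------------
L $        b b x x $  output L → C x
C x $      b b x x $  output C → b L
b L x $    b b x x $  match 'b'
L x $      b x x $    output L → C x
C x x $    b x x $    output C → b L
b L x x $  b x x $    match 'b'
L x x $    x x $      output L → E
E x x $    x x $      output E → ε
x x $      x x $      match 'x'
x $        x $        match 'x'
$          $          accept

The string is accepted.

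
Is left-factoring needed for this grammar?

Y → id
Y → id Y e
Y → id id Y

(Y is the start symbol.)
Yes, Y has productions with common prefix 'id'

Left-factoring is needed when two productions for the same non-terminal
share a common prefix on the right-hand side.

Productions for Y:
  Y → id
  Y → id Y e
  Y → id id Y

Found common prefix 'id' in productions for Y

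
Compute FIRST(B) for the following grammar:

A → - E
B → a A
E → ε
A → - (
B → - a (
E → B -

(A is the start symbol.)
{ '-', 'a' }

To compute FIRST(B), examine every production with B on the left-hand side, reading each right-hand side left to right until a non-nullable symbol is reached.

From B → a A:
  - a is a terminal: add 'a' and stop
From B → - a (:
  - '-' is a terminal: add '-' and stop

Collecting: FIRST(B) = { '-', 'a' }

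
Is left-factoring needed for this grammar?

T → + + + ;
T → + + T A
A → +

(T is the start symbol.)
Yes, T has productions with common prefix '+ +'

Left-factoring is needed when two productions for the same non-terminal
share a common prefix on the right-hand side.

Productions for T:
  T → + + + ;
  T → + + T A

Found common prefix '+ +' in productions for T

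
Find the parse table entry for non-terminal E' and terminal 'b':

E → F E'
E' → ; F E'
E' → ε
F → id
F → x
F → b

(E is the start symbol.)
Empty (error entry)

To find M[E', 'b'], we find productions for E' where 'b' is in the predict set (PREDICT(N → α) = (FIRST(α) \ {ε}) ∪ (FOLLOW(N) if α ⇒* ε)).

Relevant sets:
  FOLLOW(E') = { $ }

E' → ; F E': PREDICT = { ';' }
E' → ε: PREDICT = { $ }

M[E', 'b'] is empty (no production applies)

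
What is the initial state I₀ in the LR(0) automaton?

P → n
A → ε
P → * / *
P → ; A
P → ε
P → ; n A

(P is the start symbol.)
First, augment the grammar with P' → P
I₀ = CLOSURE({ [P' → . P] }):
  [P' → . P] has the dot before P: add [P → . n], [P → . * / *], [P → . ; A], [P → .], [P → . ; n A]
No further items can be added.

I₀ = { [P → . * / *], [P → . ; A], [P → . ; n A], [P → . n], [P → .], [P' → . P] }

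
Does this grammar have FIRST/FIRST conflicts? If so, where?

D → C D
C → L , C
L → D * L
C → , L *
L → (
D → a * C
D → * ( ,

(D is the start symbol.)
FIRST sets of the non-terminals at (or reachable through a nullable prefix from) the front of some alternative:
  FIRST(C) = { '(', '*', ',', 'a' }
  FIRST(L) = { '(', '*', ',', 'a' }
  FIRST(D) = { '(', '*', ',', 'a' }

Productions for D:
  D → C D: FIRST = { '(', '*', ',', 'a' }
  D → a * C: FIRST = { 'a' }
  D → * ( ,: FIRST = { '*' }
Productions for C:
  C → L , C: FIRST = { '(', '*', ',', 'a' }
  C → , L *: FIRST = { ',' }
Productions for L:
  L → D * L: FIRST = { '(', '*', ',', 'a' }
  L → (: FIRST = { '(' }

Conflict for D: D → C D and D → a * C
  Overlap: { 'a' }
Conflict for D: D → C D and D → * ( ,
  Overlap: { '*' }
Conflict for C: C → L , C and C → , L *
  Overlap: { ',' }
Conflict for L: L → D * L and L → (
  Overlap: { '(' }

Answer: Yes. D → C D / D → a '*' C on { 'a' }; D → C D / D → '*' '(' ',' on { '*' }; C → L ',' C / C → ',' L '*' on { ',' }; L → D '*' L / L → '(' on { '(' }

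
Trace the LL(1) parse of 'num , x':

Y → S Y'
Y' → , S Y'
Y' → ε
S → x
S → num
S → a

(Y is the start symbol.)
Stack is shown with the top on the left.

Stack     Input      Action
---------------------------
Y $       num , x $  output Y → S Y'
S Y' $    num , x $  output S → num
num Y' $  num , x $  match 'num'
Y' $      , x $      output Y' → , S Y'
, S Y' $  , x $      match ','
S Y' $    x $        output S → x
x Y' $    x $        match 'x'
Y' $      $          output Y' → ε
$         $          accept

The string is accepted.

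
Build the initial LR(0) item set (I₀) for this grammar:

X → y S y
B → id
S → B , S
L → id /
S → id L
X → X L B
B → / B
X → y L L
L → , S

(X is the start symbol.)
First, augment the grammar with X' → X
I₀ = CLOSURE({ [X' → . X] }):
  [X' → . X] has the dot before X: add [X → . y S y], [X → . X L B], [X → . y L L]
No further items can be added.

I₀ = { [X → . X L B], [X → . y L L], [X → . y S y], [X' → . X] }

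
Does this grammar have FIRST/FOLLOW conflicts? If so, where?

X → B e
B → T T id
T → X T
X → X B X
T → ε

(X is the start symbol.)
Yes. T → X T with FOLLOW(T) on { 'id' }

Nullable non-terminals: T.
FIRST sets used below: FIRST(X) = { 'id' }

T: nullable alternative(s) T → ε; FOLLOW(T) = { 'id' }
  T → X T: FIRST \ {ε} = { 'id' } — overlaps FOLLOW(T) on { 'id' }: CONFLICT
  T → ε: FIRST \ {ε} = { } — this is the only nullable alternative, skip

B, X have no nullable alternative, so no FIRST/FOLLOW check is needed there.

So the grammar has 1 FIRST/FOLLOW conflict (marked CONFLICT above).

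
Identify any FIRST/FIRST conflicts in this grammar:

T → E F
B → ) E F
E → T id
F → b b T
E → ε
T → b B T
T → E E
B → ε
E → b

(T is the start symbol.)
Yes. T → E F / T → b B T on { 'b' }; T → E F / T → E E on { 'b', 'id' }; T → b B T / T → E E on { 'b' }; E → T id / E → b on { 'b' }

A FIRST/FIRST conflict occurs when two productions N → α and N → β for the same non-terminal have FIRST(α) ∩ FIRST(β) ≠ ∅ (with ε ∈ FIRST of a nullable right-hand side, so two nullable alternatives also conflict).

FIRST sets of the non-terminals at (or reachable through a nullable prefix from) the front of some alternative:
  FIRST(E) = { 'b', 'id', ε }
  FIRST(F) = { 'b' }
  FIRST(T) = { 'b', 'id', ε }

Productions for T:
  T → E F: FIRST = { 'b', 'id' }
  T → b B T: FIRST = { 'b' }
  T → E E: FIRST = { 'b', 'id', ε }
Productions for B:
  B → ) E F: FIRST = { ')' }
  B → ε: FIRST = { ε }
Productions for E:
  E → T id: FIRST = { 'b', 'id' }
  E → ε: FIRST = { ε }
  E → b: FIRST = { 'b' }
F has only one production, so no FIRST/FIRST conflict is possible there.

Conflict for T: T → E F and T → b B T
  Overlap: { 'b' }
Conflict for T: T → E F and T → E E
  Overlap: { 'b', 'id' }
Conflict for T: T → b B T and T → E E
  Overlap: { 'b' }
Conflict for E: E → T id and E → b
  Overlap: { 'b' }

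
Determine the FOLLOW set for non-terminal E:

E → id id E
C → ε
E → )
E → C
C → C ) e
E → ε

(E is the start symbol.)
E is the start symbol, so $ ∈ FOLLOW(E).
In E → id id E: E is at the end; this adds FOLLOW(E) to itself — nothing new

Taking the union: FOLLOW(E) = { $ }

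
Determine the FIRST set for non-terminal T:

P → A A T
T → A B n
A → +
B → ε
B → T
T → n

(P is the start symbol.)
FIRST sets of the other non-terminals involved (by the same procedure, iterated to a fixed point):
  FIRST(A) = { '+' }

From T → A B n:
  - A is a non-terminal: add FIRST(A) \ {ε} = { '+' }
    A is not nullable, so stop
From T → n:
  - n is a terminal: add 'n' and stop

Collecting: FIRST(T) = { '+', 'n' }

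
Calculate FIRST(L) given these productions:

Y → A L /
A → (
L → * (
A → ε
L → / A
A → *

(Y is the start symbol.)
{ '*', '/' }

From L → * (:
  - '*' is a terminal: add '*' and stop
From L → / A:
  - '/' is a terminal: add '/' and stop

Collecting: FIRST(L) = { '*', '/' }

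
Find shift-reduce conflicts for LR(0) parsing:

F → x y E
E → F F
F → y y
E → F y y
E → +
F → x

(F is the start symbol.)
Augment with F' → F and build the canonical LR(0) collection (I0 = CLOSURE({[F' → . F]}), then GOTO on every symbol after a dot until no new states appear). It has 12 states:
  I0: { [F → . x y E], [F → . x], [F → . y y], [F' → . F] }  — shift
  I1: { [F' → F .] }  — accept
  I2: { [F → x . y E], [F → x .] }  — shift, reduce
  I3: { [F → y . y] }  — shift
  I4: { [F → y y .] }  — reduce
  I5: { [E → . +], [E → . F F], [E → . F y y], [F → . x y E], [F → . x], [F → . y y], [F → x y . E] }  — shift
  I6: { [E → + .] }  — reduce
  I7: { [F → x y E .] }  — reduce
  I8: { [E → F . F], [E → F . y y], [F → . x y E], [F → . x], [F → . y y] }  — shift
  I9: { [E → F F .] }  — reduce
  I10: { [E → F y . y], [F → y . y] }  — shift
  I11: { [E → F y y .], [F → y y .] }  — 2 reduces

I2 contains reduce item [F → x .] and shift item [F → x . y E] — shift-reduce conflict.

Answer: Yes — I2: [F → x .] vs [F → x . y E]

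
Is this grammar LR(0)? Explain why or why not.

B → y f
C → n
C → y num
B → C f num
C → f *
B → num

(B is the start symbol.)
Yes, the grammar is LR(0)

A grammar is LR(0) if no state in the canonical LR(0) collection has:
  - both a shift item (dot before a terminal) and a complete item (shift-reduce conflict), or
  - two or more complete items (reduce-reduce conflict; the accept item [B' → B .] counts as a complete item here).

Augment with B' → B and build the canonical LR(0) collection (I0 = CLOSURE({[B' → . B]}), then GOTO on every symbol after a dot until no new states appear). It has 12 states:
  I0: { [B → . C f num], [B → . num], [B → . y f], [B' → . B], [C → . f *], [C → . n], [C → . y num] }  — shift
  I1: { [B' → B .] }  — accept
  I2: { [B → C . f num] }  — shift
  I3: { [C → f . *] }  — shift
  I4: { [C → n .] }  — reduce
  I5: { [B → num .] }  — reduce
  I6: { [B → y . f], [C → y . num] }  — shift
  I7: { [B → y f .] }  — reduce
  I8: { [C → y num .] }  — reduce
  I9: { [C → f * .] }  — reduce
  I10: { [B → C f . num] }  — shift
  I11: { [B → C f num .] }  — reduce

Every state is either a pure shift/goto state or contains exactly one complete item and nothing to shift — no conflicts. The grammar is LR(0).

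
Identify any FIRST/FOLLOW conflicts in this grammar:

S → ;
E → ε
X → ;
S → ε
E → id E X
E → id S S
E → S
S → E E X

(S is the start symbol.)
Yes. S → ';' with FOLLOW(S) on { ';' }; S → E E X with FOLLOW(S) on { ';', 'id' }; E → id E X with FOLLOW(E) on { 'id' }; E → id S S with FOLLOW(E) on { 'id' }; E → S with FOLLOW(E) on { ';', 'id' }

Nullable non-terminals: E, S.
FIRST sets used below: FIRST(S) = { ';', 'id', ε }, FIRST(E) = { ';', 'id', ε }, FIRST(X) = { ';' }

E: nullable alternative(s) E → ε, E → S; FOLLOW(E) = { ';', 'id' }
  E → ε: FIRST \ {ε} = { } — disjoint from FOLLOW(E)
  E → id E X: FIRST \ {ε} = { 'id' } — overlaps FOLLOW(E) on { 'id' }: CONFLICT
  E → id S S: FIRST \ {ε} = { 'id' } — overlaps FOLLOW(E) on { 'id' }: CONFLICT
  E → S: FIRST \ {ε} = { ';', 'id' } — overlaps FOLLOW(E) on { ';', 'id' }: CONFLICT

S: nullable alternative(s) S → ε; FOLLOW(S) = { $, ';', 'id' }
  S → ;: FIRST \ {ε} = { ';' } — overlaps FOLLOW(S) on { ';' }: CONFLICT
  S → ε: FIRST \ {ε} = { } — this is the only nullable alternative, skip
  S → E E X: FIRST \ {ε} = { ';', 'id' } — overlaps FOLLOW(S) on { ';', 'id' }: CONFLICT

X has no nullable alternative, so no FIRST/FOLLOW check is needed there.

So the grammar has 5 FIRST/FOLLOW conflicts (marked CONFLICT above).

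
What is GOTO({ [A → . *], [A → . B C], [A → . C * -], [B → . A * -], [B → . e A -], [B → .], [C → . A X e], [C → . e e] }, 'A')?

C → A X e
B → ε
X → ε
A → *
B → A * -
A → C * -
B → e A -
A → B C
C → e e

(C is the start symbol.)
{ [B → A . * -], [C → A . X e], [X → .] }

GOTO(I, 'A') = CLOSURE({ [A → αX.β] : [A → α.Xβ] ∈ I, X = 'A' })

Items with dot before 'A', with the dot advanced:
  [B → . A * -] → [B → A . * -]
  [C → . A X e] → [C → A . X e]
Closure of the advanced items:
  [C → A . X e] has the dot before X: add [X → .]

GOTO = { [B → A . * -], [C → A . X e], [X → .] }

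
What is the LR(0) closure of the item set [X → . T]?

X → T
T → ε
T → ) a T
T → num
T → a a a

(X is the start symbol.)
{ [T → . ) a T], [T → . a a a], [T → . num], [T → .], [X → . T] }

Start with: [X → . T]
  [X → . T] has the dot before T: add [T → .], [T → . ) a T], [T → . num], [T → . a a a]
No further items can be added.

CLOSURE = { [T → . ) a T], [T → . a a a], [T → . num], [T → .], [X → . T] }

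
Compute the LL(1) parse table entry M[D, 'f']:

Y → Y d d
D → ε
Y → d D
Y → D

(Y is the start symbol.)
Empty (error entry)

To find M[D, 'f'], we find productions for D where 'f' is in the predict set (PREDICT(N → α) = (FIRST(α) \ {ε}) ∪ (FOLLOW(N) if α ⇒* ε)).

Relevant sets:
  FOLLOW(D) = { $, 'd' }

D → ε: PREDICT = { $, 'd' }

M[D, 'f'] is empty (no production applies)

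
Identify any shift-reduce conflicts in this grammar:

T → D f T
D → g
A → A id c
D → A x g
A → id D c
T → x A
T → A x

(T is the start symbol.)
Augment with T' → T and build the canonical LR(0) collection (I0 = CLOSURE({[T' → . T]}), then GOTO on every symbol after a dot until no new states appear). It has 18 states:
  I0: { [A → . A id c], [A → . id D c], [D → . A x g], [D → . g], [T → . A x], [T → . D f T], [T → . x A], [T' → . T] }  — shift
  I1: { [A → A . id c], [D → A . x g], [T → A . x] }  — shift
  I2: { [T → D . f T] }  — shift
  I3: { [T' → T .] }  — accept
  I4: { [D → g .] }  — reduce
  I5: { [A → . A id c], [A → . id D c], [A → id . D c], [D → . A x g], [D → . g] }  — shift
  I6: { [A → . A id c], [A → . id D c], [T → x . A] }  — shift
  I7: { [A → A . id c], [T → x A .] }  — shift, reduce
  I8: { [A → A id . c] }  — shift
  I9: { [A → A id c .] }  — reduce
  I10: { [A → A . id c], [D → A . x g] }  — shift
  I11: { [A → id D . c] }  — shift
  I12: { [A → id D c .] }  — reduce
  I13: { [D → A x . g] }  — shift
  I14: { [D → A x g .] }  — reduce
  I15: { [A → . A id c], [A → . id D c], [D → . A x g], [D → . g], [T → . A x], [T → . D f T], [T → . x A], [T → D f . T] }  — shift
  I16: { [T → D f T .] }  — reduce
  I17: { [D → A x . g], [T → A x .] }  — shift, reduce

I7 contains reduce item [T → x A .] and shift item [A → A . id c] — shift-reduce conflict.
I17 contains reduce item [T → A x .] and shift item [D → A x . g] — shift-reduce conflict.

Answer: Yes — I7: [T → x A .] vs [A → A . id c]; I17: [T → A x .] vs [D → A x . g]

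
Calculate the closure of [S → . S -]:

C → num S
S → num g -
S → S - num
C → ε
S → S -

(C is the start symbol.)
To compute CLOSURE, for each item [A → α.Bβ] where B is a non-terminal, add [B → .γ] for all productions B → γ; repeat for the newly added items until nothing changes.

Start with: [S → . S -]
  [S → . S -] has the dot before S: add [S → . num g -], [S → . S - num]
No further items can be added.

CLOSURE = { [S → . S - num], [S → . S -], [S → . num g -] }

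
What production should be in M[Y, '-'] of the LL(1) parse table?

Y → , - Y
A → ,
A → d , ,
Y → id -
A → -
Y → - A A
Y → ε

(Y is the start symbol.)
To find M[Y, '-'], we find productions for Y where '-' is in the predict set (PREDICT(N → α) = (FIRST(α) \ {ε}) ∪ (FOLLOW(N) if α ⇒* ε)).

Relevant sets:
  FOLLOW(Y) = { $ }

Y → , - Y: PREDICT = { ',' }
Y → id -: PREDICT = { 'id' }
Y → - A A: PREDICT = { '-' }
  '-' is in predict set, so this production goes in M[Y, '-']
Y → ε: PREDICT = { $ }

M[Y, '-'] = Y → - A A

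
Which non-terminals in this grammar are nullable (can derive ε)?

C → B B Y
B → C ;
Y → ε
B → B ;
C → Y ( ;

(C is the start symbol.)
A non-terminal is nullable if it can derive ε (the empty string): either it has an ε-production, or it has a production whose right-hand side consists entirely of nullable non-terminals.

ε-productions: Y → ε
So Y is immediately nullable.
No further non-terminal can be added: every production for the remaining non-terminals contains a terminal or a non-nullable non-terminal.
Nullable = { 'Y' }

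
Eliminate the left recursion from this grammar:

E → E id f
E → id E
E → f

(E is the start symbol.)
E → id E E'
E → f E'
E' → id f E'
E' → ε

E is directly left-recursive. The standard transformation for
  A → A α₁ | ... | A α_m | β₁ | ... | β_n
is
  A  → β₁ A' | ... | β_n A'
  A' → α₁ A' | ... | α_m A' | ε

E → id E becomes E → id E E'
E → f becomes E → f E'
E → E id f becomes E' → id f E'
Add E' → ε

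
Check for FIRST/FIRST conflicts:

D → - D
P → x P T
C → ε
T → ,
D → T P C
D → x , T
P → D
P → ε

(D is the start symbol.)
Yes. P → x P T / P → D on { 'x' }

A FIRST/FIRST conflict occurs when two productions N → α and N → β for the same non-terminal have FIRST(α) ∩ FIRST(β) ≠ ∅ (with ε ∈ FIRST of a nullable right-hand side, so two nullable alternatives also conflict).

FIRST sets of the non-terminals at (or reachable through a nullable prefix from) the front of some alternative:
  FIRST(T) = { ',' }
  FIRST(D) = { ',', '-', 'x' }

Productions for D:
  D → - D: FIRST = { '-' }
  D → T P C: FIRST = { ',' }
  D → x , T: FIRST = { 'x' }
Productions for P:
  P → x P T: FIRST = { 'x' }
  P → D: FIRST = { ',', '-', 'x' }
  P → ε: FIRST = { ε }
C, T have only one production, so no FIRST/FIRST conflict is possible there.

Conflict for P: P → x P T and P → D
  Overlap: { 'x' }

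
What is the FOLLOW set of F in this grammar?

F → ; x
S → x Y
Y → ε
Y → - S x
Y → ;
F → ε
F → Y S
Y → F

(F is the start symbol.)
{ $, 'x' }

F is the start symbol, so $ ∈ FOLLOW(F).
In Y → F: F is at the end, add FOLLOW(Y)

The FOLLOW sets referred to above (computed the same way, to a fixed point):
  FOLLOW(Y) = { $, 'x' }

Taking the union: FOLLOW(F) = { $, 'x' }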